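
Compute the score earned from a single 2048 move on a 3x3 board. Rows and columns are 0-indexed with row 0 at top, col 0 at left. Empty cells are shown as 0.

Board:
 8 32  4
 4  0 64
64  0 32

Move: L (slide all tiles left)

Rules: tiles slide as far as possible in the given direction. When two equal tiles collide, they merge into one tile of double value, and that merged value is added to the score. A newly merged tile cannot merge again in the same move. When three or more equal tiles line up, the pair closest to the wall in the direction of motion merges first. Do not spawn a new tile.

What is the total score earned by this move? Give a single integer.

Answer: 0

Derivation:
Slide left:
row 0: [8, 32, 4] -> [8, 32, 4]  score +0 (running 0)
row 1: [4, 0, 64] -> [4, 64, 0]  score +0 (running 0)
row 2: [64, 0, 32] -> [64, 32, 0]  score +0 (running 0)
Board after move:
 8 32  4
 4 64  0
64 32  0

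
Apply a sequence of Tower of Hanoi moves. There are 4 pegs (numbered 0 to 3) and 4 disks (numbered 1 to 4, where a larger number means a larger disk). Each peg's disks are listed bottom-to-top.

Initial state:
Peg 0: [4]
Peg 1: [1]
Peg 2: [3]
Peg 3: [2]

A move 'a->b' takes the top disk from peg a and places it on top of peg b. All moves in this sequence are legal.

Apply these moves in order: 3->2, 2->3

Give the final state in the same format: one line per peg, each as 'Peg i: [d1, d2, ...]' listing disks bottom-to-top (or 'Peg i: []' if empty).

Answer: Peg 0: [4]
Peg 1: [1]
Peg 2: [3]
Peg 3: [2]

Derivation:
After move 1 (3->2):
Peg 0: [4]
Peg 1: [1]
Peg 2: [3, 2]
Peg 3: []

After move 2 (2->3):
Peg 0: [4]
Peg 1: [1]
Peg 2: [3]
Peg 3: [2]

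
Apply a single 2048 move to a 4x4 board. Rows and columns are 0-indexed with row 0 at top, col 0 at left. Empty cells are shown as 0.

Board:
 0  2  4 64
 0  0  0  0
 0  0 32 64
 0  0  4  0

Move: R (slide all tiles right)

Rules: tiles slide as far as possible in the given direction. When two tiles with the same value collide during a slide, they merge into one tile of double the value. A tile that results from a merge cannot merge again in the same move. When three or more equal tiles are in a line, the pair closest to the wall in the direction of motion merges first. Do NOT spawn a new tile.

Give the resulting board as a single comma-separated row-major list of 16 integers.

Slide right:
row 0: [0, 2, 4, 64] -> [0, 2, 4, 64]
row 1: [0, 0, 0, 0] -> [0, 0, 0, 0]
row 2: [0, 0, 32, 64] -> [0, 0, 32, 64]
row 3: [0, 0, 4, 0] -> [0, 0, 0, 4]

Answer: 0, 2, 4, 64, 0, 0, 0, 0, 0, 0, 32, 64, 0, 0, 0, 4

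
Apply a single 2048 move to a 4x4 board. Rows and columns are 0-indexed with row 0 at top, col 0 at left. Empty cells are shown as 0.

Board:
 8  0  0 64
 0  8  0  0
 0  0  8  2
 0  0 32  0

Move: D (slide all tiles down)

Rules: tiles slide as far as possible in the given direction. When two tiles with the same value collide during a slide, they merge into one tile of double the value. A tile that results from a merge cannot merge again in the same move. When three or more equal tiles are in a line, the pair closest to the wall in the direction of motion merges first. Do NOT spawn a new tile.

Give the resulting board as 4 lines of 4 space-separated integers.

Answer:  0  0  0  0
 0  0  0  0
 0  0  8 64
 8  8 32  2

Derivation:
Slide down:
col 0: [8, 0, 0, 0] -> [0, 0, 0, 8]
col 1: [0, 8, 0, 0] -> [0, 0, 0, 8]
col 2: [0, 0, 8, 32] -> [0, 0, 8, 32]
col 3: [64, 0, 2, 0] -> [0, 0, 64, 2]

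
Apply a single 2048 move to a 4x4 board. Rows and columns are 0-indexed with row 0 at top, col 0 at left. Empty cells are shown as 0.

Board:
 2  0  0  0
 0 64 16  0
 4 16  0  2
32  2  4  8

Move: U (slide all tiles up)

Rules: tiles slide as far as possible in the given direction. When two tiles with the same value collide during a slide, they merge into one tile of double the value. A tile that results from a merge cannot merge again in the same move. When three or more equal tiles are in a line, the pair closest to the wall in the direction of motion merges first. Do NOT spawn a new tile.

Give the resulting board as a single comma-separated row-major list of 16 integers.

Slide up:
col 0: [2, 0, 4, 32] -> [2, 4, 32, 0]
col 1: [0, 64, 16, 2] -> [64, 16, 2, 0]
col 2: [0, 16, 0, 4] -> [16, 4, 0, 0]
col 3: [0, 0, 2, 8] -> [2, 8, 0, 0]

Answer: 2, 64, 16, 2, 4, 16, 4, 8, 32, 2, 0, 0, 0, 0, 0, 0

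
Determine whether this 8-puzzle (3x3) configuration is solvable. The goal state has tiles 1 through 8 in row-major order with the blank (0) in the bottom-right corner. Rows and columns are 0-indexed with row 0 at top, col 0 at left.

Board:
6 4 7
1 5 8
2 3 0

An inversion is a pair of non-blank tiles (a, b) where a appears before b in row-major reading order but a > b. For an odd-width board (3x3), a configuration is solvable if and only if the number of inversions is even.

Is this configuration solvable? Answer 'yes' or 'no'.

Answer: yes

Derivation:
Inversions (pairs i<j in row-major order where tile[i] > tile[j] > 0): 16
16 is even, so the puzzle is solvable.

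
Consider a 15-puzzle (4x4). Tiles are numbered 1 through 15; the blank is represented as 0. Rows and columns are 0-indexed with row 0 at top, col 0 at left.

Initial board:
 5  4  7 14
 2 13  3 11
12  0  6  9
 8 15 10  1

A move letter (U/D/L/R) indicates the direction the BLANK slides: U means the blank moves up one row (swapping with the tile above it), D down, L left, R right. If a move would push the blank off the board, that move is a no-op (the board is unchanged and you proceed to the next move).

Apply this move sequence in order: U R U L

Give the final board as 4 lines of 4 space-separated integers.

Answer:  5  0  4 14
 2  3  7 11
12 13  6  9
 8 15 10  1

Derivation:
After move 1 (U):
 5  4  7 14
 2  0  3 11
12 13  6  9
 8 15 10  1

After move 2 (R):
 5  4  7 14
 2  3  0 11
12 13  6  9
 8 15 10  1

After move 3 (U):
 5  4  0 14
 2  3  7 11
12 13  6  9
 8 15 10  1

After move 4 (L):
 5  0  4 14
 2  3  7 11
12 13  6  9
 8 15 10  1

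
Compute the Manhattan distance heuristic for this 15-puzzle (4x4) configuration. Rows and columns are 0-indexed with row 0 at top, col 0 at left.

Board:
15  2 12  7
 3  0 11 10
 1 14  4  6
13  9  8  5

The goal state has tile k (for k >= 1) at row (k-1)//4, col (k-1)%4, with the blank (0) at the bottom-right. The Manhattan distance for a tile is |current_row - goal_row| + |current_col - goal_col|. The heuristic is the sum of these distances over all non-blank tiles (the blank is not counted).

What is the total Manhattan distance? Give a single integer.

Tile 15: at (0,0), goal (3,2), distance |0-3|+|0-2| = 5
Tile 2: at (0,1), goal (0,1), distance |0-0|+|1-1| = 0
Tile 12: at (0,2), goal (2,3), distance |0-2|+|2-3| = 3
Tile 7: at (0,3), goal (1,2), distance |0-1|+|3-2| = 2
Tile 3: at (1,0), goal (0,2), distance |1-0|+|0-2| = 3
Tile 11: at (1,2), goal (2,2), distance |1-2|+|2-2| = 1
Tile 10: at (1,3), goal (2,1), distance |1-2|+|3-1| = 3
Tile 1: at (2,0), goal (0,0), distance |2-0|+|0-0| = 2
Tile 14: at (2,1), goal (3,1), distance |2-3|+|1-1| = 1
Tile 4: at (2,2), goal (0,3), distance |2-0|+|2-3| = 3
Tile 6: at (2,3), goal (1,1), distance |2-1|+|3-1| = 3
Tile 13: at (3,0), goal (3,0), distance |3-3|+|0-0| = 0
Tile 9: at (3,1), goal (2,0), distance |3-2|+|1-0| = 2
Tile 8: at (3,2), goal (1,3), distance |3-1|+|2-3| = 3
Tile 5: at (3,3), goal (1,0), distance |3-1|+|3-0| = 5
Sum: 5 + 0 + 3 + 2 + 3 + 1 + 3 + 2 + 1 + 3 + 3 + 0 + 2 + 3 + 5 = 36

Answer: 36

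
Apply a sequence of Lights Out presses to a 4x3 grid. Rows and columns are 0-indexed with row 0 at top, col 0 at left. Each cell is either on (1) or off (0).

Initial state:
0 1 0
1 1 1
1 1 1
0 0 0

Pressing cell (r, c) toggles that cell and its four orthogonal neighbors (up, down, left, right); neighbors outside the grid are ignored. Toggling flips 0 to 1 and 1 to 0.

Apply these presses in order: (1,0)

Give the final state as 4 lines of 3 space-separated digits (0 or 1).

After press 1 at (1,0):
1 1 0
0 0 1
0 1 1
0 0 0

Answer: 1 1 0
0 0 1
0 1 1
0 0 0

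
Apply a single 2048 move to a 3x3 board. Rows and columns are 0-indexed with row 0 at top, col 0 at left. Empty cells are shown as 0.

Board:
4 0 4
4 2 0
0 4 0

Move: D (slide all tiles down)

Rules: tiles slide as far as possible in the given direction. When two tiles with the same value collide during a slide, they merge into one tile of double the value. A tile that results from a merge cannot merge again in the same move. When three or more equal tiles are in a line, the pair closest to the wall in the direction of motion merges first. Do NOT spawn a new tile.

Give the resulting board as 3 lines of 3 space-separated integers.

Slide down:
col 0: [4, 4, 0] -> [0, 0, 8]
col 1: [0, 2, 4] -> [0, 2, 4]
col 2: [4, 0, 0] -> [0, 0, 4]

Answer: 0 0 0
0 2 0
8 4 4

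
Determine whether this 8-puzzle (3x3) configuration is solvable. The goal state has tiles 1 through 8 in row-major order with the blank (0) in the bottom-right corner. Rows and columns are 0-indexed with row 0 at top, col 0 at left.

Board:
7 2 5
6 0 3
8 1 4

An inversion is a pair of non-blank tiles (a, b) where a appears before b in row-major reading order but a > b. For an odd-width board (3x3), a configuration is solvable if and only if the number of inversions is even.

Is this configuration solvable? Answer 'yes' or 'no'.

Answer: yes

Derivation:
Inversions (pairs i<j in row-major order where tile[i] > tile[j] > 0): 16
16 is even, so the puzzle is solvable.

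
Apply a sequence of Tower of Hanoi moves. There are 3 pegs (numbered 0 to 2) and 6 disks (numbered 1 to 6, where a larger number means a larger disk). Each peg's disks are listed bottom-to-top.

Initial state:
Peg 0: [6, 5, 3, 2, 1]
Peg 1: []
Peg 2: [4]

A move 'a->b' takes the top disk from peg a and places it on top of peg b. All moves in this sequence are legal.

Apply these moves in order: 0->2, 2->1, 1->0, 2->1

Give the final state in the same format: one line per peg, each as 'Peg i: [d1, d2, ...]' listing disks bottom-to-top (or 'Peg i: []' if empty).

Answer: Peg 0: [6, 5, 3, 2, 1]
Peg 1: [4]
Peg 2: []

Derivation:
After move 1 (0->2):
Peg 0: [6, 5, 3, 2]
Peg 1: []
Peg 2: [4, 1]

After move 2 (2->1):
Peg 0: [6, 5, 3, 2]
Peg 1: [1]
Peg 2: [4]

After move 3 (1->0):
Peg 0: [6, 5, 3, 2, 1]
Peg 1: []
Peg 2: [4]

After move 4 (2->1):
Peg 0: [6, 5, 3, 2, 1]
Peg 1: [4]
Peg 2: []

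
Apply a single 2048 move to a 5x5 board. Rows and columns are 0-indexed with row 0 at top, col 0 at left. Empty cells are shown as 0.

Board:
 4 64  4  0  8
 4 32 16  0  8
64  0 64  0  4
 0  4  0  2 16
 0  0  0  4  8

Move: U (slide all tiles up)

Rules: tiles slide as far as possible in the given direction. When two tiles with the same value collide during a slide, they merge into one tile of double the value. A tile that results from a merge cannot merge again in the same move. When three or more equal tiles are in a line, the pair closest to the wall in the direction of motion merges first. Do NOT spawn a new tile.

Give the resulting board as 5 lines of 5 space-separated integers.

Answer:  8 64  4  2 16
64 32 16  4  4
 0  4 64  0 16
 0  0  0  0  8
 0  0  0  0  0

Derivation:
Slide up:
col 0: [4, 4, 64, 0, 0] -> [8, 64, 0, 0, 0]
col 1: [64, 32, 0, 4, 0] -> [64, 32, 4, 0, 0]
col 2: [4, 16, 64, 0, 0] -> [4, 16, 64, 0, 0]
col 3: [0, 0, 0, 2, 4] -> [2, 4, 0, 0, 0]
col 4: [8, 8, 4, 16, 8] -> [16, 4, 16, 8, 0]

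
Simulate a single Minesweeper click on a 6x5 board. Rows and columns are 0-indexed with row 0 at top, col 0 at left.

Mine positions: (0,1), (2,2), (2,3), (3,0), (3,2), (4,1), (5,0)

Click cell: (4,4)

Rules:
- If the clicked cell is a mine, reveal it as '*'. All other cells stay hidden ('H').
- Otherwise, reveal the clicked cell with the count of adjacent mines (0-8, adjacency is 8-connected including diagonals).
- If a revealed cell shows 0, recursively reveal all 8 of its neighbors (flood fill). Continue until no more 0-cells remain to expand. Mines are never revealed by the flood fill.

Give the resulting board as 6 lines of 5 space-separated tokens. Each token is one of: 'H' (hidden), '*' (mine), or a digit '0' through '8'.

H H H H H
H H H H H
H H H H H
H H H 3 1
H H 2 1 0
H H 1 0 0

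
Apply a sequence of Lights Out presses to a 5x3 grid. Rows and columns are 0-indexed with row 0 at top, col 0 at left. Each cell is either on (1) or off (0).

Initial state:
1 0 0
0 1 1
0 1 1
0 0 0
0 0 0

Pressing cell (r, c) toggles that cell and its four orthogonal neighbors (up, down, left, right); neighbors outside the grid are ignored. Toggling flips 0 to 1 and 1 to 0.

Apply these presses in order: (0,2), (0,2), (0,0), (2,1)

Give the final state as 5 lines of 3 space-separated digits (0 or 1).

After press 1 at (0,2):
1 1 1
0 1 0
0 1 1
0 0 0
0 0 0

After press 2 at (0,2):
1 0 0
0 1 1
0 1 1
0 0 0
0 0 0

After press 3 at (0,0):
0 1 0
1 1 1
0 1 1
0 0 0
0 0 0

After press 4 at (2,1):
0 1 0
1 0 1
1 0 0
0 1 0
0 0 0

Answer: 0 1 0
1 0 1
1 0 0
0 1 0
0 0 0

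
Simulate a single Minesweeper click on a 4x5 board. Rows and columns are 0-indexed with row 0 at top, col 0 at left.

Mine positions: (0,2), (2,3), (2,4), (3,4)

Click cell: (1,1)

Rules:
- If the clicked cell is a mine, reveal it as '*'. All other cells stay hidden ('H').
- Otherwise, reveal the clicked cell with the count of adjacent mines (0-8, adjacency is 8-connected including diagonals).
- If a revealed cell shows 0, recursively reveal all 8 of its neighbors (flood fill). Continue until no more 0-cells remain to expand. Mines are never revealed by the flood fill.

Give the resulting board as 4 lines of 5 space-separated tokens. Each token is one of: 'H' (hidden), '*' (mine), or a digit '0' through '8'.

H H H H H
H 1 H H H
H H H H H
H H H H H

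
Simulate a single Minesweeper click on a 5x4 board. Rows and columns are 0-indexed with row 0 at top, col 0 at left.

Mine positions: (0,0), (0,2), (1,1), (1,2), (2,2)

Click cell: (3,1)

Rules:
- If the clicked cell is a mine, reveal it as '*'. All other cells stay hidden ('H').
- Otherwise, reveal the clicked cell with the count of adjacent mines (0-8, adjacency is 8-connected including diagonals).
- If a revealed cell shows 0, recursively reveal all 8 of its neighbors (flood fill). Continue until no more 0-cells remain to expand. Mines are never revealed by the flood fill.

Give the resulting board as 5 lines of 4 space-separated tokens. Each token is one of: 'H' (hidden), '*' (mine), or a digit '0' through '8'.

H H H H
H H H H
H H H H
H 1 H H
H H H H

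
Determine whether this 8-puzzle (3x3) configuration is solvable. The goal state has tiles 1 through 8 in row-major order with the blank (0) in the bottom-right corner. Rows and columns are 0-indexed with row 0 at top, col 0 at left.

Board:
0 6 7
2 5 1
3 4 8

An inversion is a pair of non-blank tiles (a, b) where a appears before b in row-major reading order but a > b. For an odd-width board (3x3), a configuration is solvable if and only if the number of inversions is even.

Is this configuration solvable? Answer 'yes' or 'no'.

Inversions (pairs i<j in row-major order where tile[i] > tile[j] > 0): 14
14 is even, so the puzzle is solvable.

Answer: yes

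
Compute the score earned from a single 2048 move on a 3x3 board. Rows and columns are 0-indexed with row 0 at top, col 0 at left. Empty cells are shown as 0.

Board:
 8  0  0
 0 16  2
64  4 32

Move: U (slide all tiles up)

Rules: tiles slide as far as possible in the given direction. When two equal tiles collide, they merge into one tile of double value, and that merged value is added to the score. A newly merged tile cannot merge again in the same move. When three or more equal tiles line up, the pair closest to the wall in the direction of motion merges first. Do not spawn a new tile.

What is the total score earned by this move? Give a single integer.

Slide up:
col 0: [8, 0, 64] -> [8, 64, 0]  score +0 (running 0)
col 1: [0, 16, 4] -> [16, 4, 0]  score +0 (running 0)
col 2: [0, 2, 32] -> [2, 32, 0]  score +0 (running 0)
Board after move:
 8 16  2
64  4 32
 0  0  0

Answer: 0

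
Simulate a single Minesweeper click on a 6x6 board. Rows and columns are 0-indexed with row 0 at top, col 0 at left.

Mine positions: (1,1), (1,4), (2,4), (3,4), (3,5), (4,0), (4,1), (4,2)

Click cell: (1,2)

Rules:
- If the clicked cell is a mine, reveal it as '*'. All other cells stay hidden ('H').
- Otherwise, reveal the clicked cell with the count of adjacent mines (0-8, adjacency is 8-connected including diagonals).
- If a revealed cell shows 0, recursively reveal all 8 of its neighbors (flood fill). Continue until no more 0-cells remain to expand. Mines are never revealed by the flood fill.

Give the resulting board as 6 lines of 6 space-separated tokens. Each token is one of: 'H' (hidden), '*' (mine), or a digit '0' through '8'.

H H H H H H
H H 1 H H H
H H H H H H
H H H H H H
H H H H H H
H H H H H H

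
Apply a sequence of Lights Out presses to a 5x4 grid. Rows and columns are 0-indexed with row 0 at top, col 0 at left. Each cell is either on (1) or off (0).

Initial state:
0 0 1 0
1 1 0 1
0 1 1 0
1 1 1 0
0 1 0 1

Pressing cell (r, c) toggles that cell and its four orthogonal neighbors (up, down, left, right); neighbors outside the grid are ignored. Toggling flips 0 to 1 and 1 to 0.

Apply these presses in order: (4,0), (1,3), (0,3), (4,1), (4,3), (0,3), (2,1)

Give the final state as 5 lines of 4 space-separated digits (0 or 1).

Answer: 0 0 1 1
1 0 1 0
1 0 0 1
0 1 1 1
0 1 0 0

Derivation:
After press 1 at (4,0):
0 0 1 0
1 1 0 1
0 1 1 0
0 1 1 0
1 0 0 1

After press 2 at (1,3):
0 0 1 1
1 1 1 0
0 1 1 1
0 1 1 0
1 0 0 1

After press 3 at (0,3):
0 0 0 0
1 1 1 1
0 1 1 1
0 1 1 0
1 0 0 1

After press 4 at (4,1):
0 0 0 0
1 1 1 1
0 1 1 1
0 0 1 0
0 1 1 1

After press 5 at (4,3):
0 0 0 0
1 1 1 1
0 1 1 1
0 0 1 1
0 1 0 0

After press 6 at (0,3):
0 0 1 1
1 1 1 0
0 1 1 1
0 0 1 1
0 1 0 0

After press 7 at (2,1):
0 0 1 1
1 0 1 0
1 0 0 1
0 1 1 1
0 1 0 0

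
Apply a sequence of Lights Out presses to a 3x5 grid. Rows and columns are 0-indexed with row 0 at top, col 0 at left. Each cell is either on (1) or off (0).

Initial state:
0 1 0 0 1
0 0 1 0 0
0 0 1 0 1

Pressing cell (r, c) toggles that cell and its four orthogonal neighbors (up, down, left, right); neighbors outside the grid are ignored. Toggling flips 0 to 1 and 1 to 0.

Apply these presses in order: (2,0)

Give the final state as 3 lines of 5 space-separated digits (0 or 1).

Answer: 0 1 0 0 1
1 0 1 0 0
1 1 1 0 1

Derivation:
After press 1 at (2,0):
0 1 0 0 1
1 0 1 0 0
1 1 1 0 1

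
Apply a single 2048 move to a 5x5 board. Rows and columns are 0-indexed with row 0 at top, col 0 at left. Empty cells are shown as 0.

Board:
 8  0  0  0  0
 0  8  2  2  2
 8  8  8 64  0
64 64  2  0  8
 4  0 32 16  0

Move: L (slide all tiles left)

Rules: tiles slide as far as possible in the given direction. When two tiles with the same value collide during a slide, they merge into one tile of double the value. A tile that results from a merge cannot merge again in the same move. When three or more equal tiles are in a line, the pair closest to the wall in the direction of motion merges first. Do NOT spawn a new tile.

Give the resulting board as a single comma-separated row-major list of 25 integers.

Answer: 8, 0, 0, 0, 0, 8, 4, 2, 0, 0, 16, 8, 64, 0, 0, 128, 2, 8, 0, 0, 4, 32, 16, 0, 0

Derivation:
Slide left:
row 0: [8, 0, 0, 0, 0] -> [8, 0, 0, 0, 0]
row 1: [0, 8, 2, 2, 2] -> [8, 4, 2, 0, 0]
row 2: [8, 8, 8, 64, 0] -> [16, 8, 64, 0, 0]
row 3: [64, 64, 2, 0, 8] -> [128, 2, 8, 0, 0]
row 4: [4, 0, 32, 16, 0] -> [4, 32, 16, 0, 0]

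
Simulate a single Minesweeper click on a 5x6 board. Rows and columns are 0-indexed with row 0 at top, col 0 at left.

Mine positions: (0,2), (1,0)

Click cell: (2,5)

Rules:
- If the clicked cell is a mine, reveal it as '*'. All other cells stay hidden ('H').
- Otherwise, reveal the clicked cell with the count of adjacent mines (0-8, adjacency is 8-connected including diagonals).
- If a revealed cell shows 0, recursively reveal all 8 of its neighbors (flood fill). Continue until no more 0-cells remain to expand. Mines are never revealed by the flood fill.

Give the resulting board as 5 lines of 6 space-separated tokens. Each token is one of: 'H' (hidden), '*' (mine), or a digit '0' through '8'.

H H H 1 0 0
H 2 1 1 0 0
1 1 0 0 0 0
0 0 0 0 0 0
0 0 0 0 0 0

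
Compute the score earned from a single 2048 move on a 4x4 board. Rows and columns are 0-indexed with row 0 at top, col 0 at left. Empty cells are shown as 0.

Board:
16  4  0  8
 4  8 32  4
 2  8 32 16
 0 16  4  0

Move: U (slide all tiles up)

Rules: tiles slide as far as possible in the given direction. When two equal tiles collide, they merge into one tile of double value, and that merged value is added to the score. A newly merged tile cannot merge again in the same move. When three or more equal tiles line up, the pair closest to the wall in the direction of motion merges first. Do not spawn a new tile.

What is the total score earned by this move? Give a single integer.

Answer: 80

Derivation:
Slide up:
col 0: [16, 4, 2, 0] -> [16, 4, 2, 0]  score +0 (running 0)
col 1: [4, 8, 8, 16] -> [4, 16, 16, 0]  score +16 (running 16)
col 2: [0, 32, 32, 4] -> [64, 4, 0, 0]  score +64 (running 80)
col 3: [8, 4, 16, 0] -> [8, 4, 16, 0]  score +0 (running 80)
Board after move:
16  4 64  8
 4 16  4  4
 2 16  0 16
 0  0  0  0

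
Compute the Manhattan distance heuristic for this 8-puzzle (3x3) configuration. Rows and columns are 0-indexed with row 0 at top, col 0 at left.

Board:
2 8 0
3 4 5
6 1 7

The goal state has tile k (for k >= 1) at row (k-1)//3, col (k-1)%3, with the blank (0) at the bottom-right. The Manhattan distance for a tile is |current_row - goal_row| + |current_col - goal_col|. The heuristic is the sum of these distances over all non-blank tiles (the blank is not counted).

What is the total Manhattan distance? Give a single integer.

Tile 2: at (0,0), goal (0,1), distance |0-0|+|0-1| = 1
Tile 8: at (0,1), goal (2,1), distance |0-2|+|1-1| = 2
Tile 3: at (1,0), goal (0,2), distance |1-0|+|0-2| = 3
Tile 4: at (1,1), goal (1,0), distance |1-1|+|1-0| = 1
Tile 5: at (1,2), goal (1,1), distance |1-1|+|2-1| = 1
Tile 6: at (2,0), goal (1,2), distance |2-1|+|0-2| = 3
Tile 1: at (2,1), goal (0,0), distance |2-0|+|1-0| = 3
Tile 7: at (2,2), goal (2,0), distance |2-2|+|2-0| = 2
Sum: 1 + 2 + 3 + 1 + 1 + 3 + 3 + 2 = 16

Answer: 16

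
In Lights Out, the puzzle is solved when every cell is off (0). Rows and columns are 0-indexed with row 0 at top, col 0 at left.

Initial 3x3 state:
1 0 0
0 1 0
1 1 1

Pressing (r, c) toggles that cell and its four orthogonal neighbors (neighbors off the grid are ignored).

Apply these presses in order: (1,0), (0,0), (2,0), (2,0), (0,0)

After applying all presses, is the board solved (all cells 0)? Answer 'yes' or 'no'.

After press 1 at (1,0):
0 0 0
1 0 0
0 1 1

After press 2 at (0,0):
1 1 0
0 0 0
0 1 1

After press 3 at (2,0):
1 1 0
1 0 0
1 0 1

After press 4 at (2,0):
1 1 0
0 0 0
0 1 1

After press 5 at (0,0):
0 0 0
1 0 0
0 1 1

Lights still on: 3

Answer: no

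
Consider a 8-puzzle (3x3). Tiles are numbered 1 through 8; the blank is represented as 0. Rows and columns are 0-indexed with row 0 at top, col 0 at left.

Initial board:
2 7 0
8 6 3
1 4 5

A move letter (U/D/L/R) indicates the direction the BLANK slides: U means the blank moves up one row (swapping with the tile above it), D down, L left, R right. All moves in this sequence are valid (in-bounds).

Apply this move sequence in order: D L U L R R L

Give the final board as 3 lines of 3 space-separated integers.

Answer: 2 0 3
8 7 6
1 4 5

Derivation:
After move 1 (D):
2 7 3
8 6 0
1 4 5

After move 2 (L):
2 7 3
8 0 6
1 4 5

After move 3 (U):
2 0 3
8 7 6
1 4 5

After move 4 (L):
0 2 3
8 7 6
1 4 5

After move 5 (R):
2 0 3
8 7 6
1 4 5

After move 6 (R):
2 3 0
8 7 6
1 4 5

After move 7 (L):
2 0 3
8 7 6
1 4 5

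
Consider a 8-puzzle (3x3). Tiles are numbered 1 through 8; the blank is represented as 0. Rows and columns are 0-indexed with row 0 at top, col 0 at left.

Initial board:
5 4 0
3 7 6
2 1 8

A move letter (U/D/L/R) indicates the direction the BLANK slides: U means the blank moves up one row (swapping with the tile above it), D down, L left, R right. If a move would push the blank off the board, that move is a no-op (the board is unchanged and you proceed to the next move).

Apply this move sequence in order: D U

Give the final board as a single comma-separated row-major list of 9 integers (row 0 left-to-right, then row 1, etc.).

After move 1 (D):
5 4 6
3 7 0
2 1 8

After move 2 (U):
5 4 0
3 7 6
2 1 8

Answer: 5, 4, 0, 3, 7, 6, 2, 1, 8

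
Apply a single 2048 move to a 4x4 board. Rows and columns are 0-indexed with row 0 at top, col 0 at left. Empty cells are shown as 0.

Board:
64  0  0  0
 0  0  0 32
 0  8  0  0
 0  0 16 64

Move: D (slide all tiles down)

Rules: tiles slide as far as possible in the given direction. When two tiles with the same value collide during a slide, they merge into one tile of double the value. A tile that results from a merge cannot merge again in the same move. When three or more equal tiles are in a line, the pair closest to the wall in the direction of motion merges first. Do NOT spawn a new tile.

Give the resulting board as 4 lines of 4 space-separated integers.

Slide down:
col 0: [64, 0, 0, 0] -> [0, 0, 0, 64]
col 1: [0, 0, 8, 0] -> [0, 0, 0, 8]
col 2: [0, 0, 0, 16] -> [0, 0, 0, 16]
col 3: [0, 32, 0, 64] -> [0, 0, 32, 64]

Answer:  0  0  0  0
 0  0  0  0
 0  0  0 32
64  8 16 64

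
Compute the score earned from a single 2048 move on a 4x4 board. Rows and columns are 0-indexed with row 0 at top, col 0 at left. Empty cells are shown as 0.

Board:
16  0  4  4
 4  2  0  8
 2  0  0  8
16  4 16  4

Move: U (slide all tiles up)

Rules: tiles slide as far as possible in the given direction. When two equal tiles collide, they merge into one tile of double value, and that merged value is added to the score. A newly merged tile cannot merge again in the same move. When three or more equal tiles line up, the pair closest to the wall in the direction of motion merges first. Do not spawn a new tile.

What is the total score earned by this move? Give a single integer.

Answer: 16

Derivation:
Slide up:
col 0: [16, 4, 2, 16] -> [16, 4, 2, 16]  score +0 (running 0)
col 1: [0, 2, 0, 4] -> [2, 4, 0, 0]  score +0 (running 0)
col 2: [4, 0, 0, 16] -> [4, 16, 0, 0]  score +0 (running 0)
col 3: [4, 8, 8, 4] -> [4, 16, 4, 0]  score +16 (running 16)
Board after move:
16  2  4  4
 4  4 16 16
 2  0  0  4
16  0  0  0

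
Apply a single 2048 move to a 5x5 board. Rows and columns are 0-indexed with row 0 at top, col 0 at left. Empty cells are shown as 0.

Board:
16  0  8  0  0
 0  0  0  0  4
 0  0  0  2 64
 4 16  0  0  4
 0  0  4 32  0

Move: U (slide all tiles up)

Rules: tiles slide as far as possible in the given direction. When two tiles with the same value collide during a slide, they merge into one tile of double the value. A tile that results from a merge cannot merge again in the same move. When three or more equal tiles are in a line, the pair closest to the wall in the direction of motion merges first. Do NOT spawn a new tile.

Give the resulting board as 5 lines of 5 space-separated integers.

Slide up:
col 0: [16, 0, 0, 4, 0] -> [16, 4, 0, 0, 0]
col 1: [0, 0, 0, 16, 0] -> [16, 0, 0, 0, 0]
col 2: [8, 0, 0, 0, 4] -> [8, 4, 0, 0, 0]
col 3: [0, 0, 2, 0, 32] -> [2, 32, 0, 0, 0]
col 4: [0, 4, 64, 4, 0] -> [4, 64, 4, 0, 0]

Answer: 16 16  8  2  4
 4  0  4 32 64
 0  0  0  0  4
 0  0  0  0  0
 0  0  0  0  0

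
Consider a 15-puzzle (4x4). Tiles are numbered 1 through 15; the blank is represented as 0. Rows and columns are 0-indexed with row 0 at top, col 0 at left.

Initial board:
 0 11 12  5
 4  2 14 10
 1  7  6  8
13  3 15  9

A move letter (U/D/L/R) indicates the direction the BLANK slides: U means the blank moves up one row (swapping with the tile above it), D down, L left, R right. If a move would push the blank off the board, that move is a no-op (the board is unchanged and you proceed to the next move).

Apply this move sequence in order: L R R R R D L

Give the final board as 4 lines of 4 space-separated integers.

Answer: 11 12  5 10
 4  2  0 14
 1  7  6  8
13  3 15  9

Derivation:
After move 1 (L):
 0 11 12  5
 4  2 14 10
 1  7  6  8
13  3 15  9

After move 2 (R):
11  0 12  5
 4  2 14 10
 1  7  6  8
13  3 15  9

After move 3 (R):
11 12  0  5
 4  2 14 10
 1  7  6  8
13  3 15  9

After move 4 (R):
11 12  5  0
 4  2 14 10
 1  7  6  8
13  3 15  9

After move 5 (R):
11 12  5  0
 4  2 14 10
 1  7  6  8
13  3 15  9

After move 6 (D):
11 12  5 10
 4  2 14  0
 1  7  6  8
13  3 15  9

After move 7 (L):
11 12  5 10
 4  2  0 14
 1  7  6  8
13  3 15  9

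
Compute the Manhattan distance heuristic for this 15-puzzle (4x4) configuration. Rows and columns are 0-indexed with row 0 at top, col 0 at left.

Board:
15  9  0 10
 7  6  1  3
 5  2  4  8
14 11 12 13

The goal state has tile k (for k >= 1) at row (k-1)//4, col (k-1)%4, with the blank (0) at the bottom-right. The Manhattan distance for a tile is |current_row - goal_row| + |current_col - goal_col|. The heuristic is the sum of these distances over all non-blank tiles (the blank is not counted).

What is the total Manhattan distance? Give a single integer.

Answer: 34

Derivation:
Tile 15: (0,0)->(3,2) = 5
Tile 9: (0,1)->(2,0) = 3
Tile 10: (0,3)->(2,1) = 4
Tile 7: (1,0)->(1,2) = 2
Tile 6: (1,1)->(1,1) = 0
Tile 1: (1,2)->(0,0) = 3
Tile 3: (1,3)->(0,2) = 2
Tile 5: (2,0)->(1,0) = 1
Tile 2: (2,1)->(0,1) = 2
Tile 4: (2,2)->(0,3) = 3
Tile 8: (2,3)->(1,3) = 1
Tile 14: (3,0)->(3,1) = 1
Tile 11: (3,1)->(2,2) = 2
Tile 12: (3,2)->(2,3) = 2
Tile 13: (3,3)->(3,0) = 3
Sum: 5 + 3 + 4 + 2 + 0 + 3 + 2 + 1 + 2 + 3 + 1 + 1 + 2 + 2 + 3 = 34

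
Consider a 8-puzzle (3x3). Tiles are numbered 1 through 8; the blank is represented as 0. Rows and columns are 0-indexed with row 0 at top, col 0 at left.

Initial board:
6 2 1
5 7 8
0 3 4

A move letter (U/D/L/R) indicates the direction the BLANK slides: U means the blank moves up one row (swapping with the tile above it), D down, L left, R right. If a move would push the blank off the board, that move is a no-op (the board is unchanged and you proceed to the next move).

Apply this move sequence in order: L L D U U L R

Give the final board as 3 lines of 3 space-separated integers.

After move 1 (L):
6 2 1
5 7 8
0 3 4

After move 2 (L):
6 2 1
5 7 8
0 3 4

After move 3 (D):
6 2 1
5 7 8
0 3 4

After move 4 (U):
6 2 1
0 7 8
5 3 4

After move 5 (U):
0 2 1
6 7 8
5 3 4

After move 6 (L):
0 2 1
6 7 8
5 3 4

After move 7 (R):
2 0 1
6 7 8
5 3 4

Answer: 2 0 1
6 7 8
5 3 4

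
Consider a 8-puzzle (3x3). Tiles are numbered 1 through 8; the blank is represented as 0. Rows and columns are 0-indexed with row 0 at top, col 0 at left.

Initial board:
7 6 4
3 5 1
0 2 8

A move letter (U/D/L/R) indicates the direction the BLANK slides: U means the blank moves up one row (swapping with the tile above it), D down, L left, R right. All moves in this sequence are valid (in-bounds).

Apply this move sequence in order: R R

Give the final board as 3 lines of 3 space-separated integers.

Answer: 7 6 4
3 5 1
2 8 0

Derivation:
After move 1 (R):
7 6 4
3 5 1
2 0 8

After move 2 (R):
7 6 4
3 5 1
2 8 0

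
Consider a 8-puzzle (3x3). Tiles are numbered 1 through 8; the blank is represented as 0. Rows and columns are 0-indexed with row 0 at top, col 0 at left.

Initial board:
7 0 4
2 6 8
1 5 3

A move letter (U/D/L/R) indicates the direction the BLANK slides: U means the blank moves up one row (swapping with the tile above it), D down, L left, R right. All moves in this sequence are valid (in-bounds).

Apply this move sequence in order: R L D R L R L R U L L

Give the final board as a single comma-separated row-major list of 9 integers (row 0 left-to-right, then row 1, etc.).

Answer: 0, 7, 6, 2, 8, 4, 1, 5, 3

Derivation:
After move 1 (R):
7 4 0
2 6 8
1 5 3

After move 2 (L):
7 0 4
2 6 8
1 5 3

After move 3 (D):
7 6 4
2 0 8
1 5 3

After move 4 (R):
7 6 4
2 8 0
1 5 3

After move 5 (L):
7 6 4
2 0 8
1 5 3

After move 6 (R):
7 6 4
2 8 0
1 5 3

After move 7 (L):
7 6 4
2 0 8
1 5 3

After move 8 (R):
7 6 4
2 8 0
1 5 3

After move 9 (U):
7 6 0
2 8 4
1 5 3

After move 10 (L):
7 0 6
2 8 4
1 5 3

After move 11 (L):
0 7 6
2 8 4
1 5 3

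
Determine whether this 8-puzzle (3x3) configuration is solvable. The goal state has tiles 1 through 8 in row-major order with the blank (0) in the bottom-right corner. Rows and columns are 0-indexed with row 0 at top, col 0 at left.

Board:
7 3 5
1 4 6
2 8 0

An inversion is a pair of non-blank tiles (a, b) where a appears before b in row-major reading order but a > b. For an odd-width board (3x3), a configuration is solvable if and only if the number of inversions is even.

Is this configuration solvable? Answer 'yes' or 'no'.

Inversions (pairs i<j in row-major order where tile[i] > tile[j] > 0): 13
13 is odd, so the puzzle is not solvable.

Answer: no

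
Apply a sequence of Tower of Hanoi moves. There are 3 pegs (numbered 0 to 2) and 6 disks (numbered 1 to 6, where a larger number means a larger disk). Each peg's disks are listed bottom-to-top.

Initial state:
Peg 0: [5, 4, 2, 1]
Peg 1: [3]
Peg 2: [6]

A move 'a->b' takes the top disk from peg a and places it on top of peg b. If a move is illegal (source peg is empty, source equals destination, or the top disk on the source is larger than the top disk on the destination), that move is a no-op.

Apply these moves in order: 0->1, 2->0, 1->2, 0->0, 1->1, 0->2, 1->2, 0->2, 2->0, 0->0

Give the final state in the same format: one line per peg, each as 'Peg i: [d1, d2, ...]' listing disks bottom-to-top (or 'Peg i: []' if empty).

After move 1 (0->1):
Peg 0: [5, 4, 2]
Peg 1: [3, 1]
Peg 2: [6]

After move 2 (2->0):
Peg 0: [5, 4, 2]
Peg 1: [3, 1]
Peg 2: [6]

After move 3 (1->2):
Peg 0: [5, 4, 2]
Peg 1: [3]
Peg 2: [6, 1]

After move 4 (0->0):
Peg 0: [5, 4, 2]
Peg 1: [3]
Peg 2: [6, 1]

After move 5 (1->1):
Peg 0: [5, 4, 2]
Peg 1: [3]
Peg 2: [6, 1]

After move 6 (0->2):
Peg 0: [5, 4, 2]
Peg 1: [3]
Peg 2: [6, 1]

After move 7 (1->2):
Peg 0: [5, 4, 2]
Peg 1: [3]
Peg 2: [6, 1]

After move 8 (0->2):
Peg 0: [5, 4, 2]
Peg 1: [3]
Peg 2: [6, 1]

After move 9 (2->0):
Peg 0: [5, 4, 2, 1]
Peg 1: [3]
Peg 2: [6]

After move 10 (0->0):
Peg 0: [5, 4, 2, 1]
Peg 1: [3]
Peg 2: [6]

Answer: Peg 0: [5, 4, 2, 1]
Peg 1: [3]
Peg 2: [6]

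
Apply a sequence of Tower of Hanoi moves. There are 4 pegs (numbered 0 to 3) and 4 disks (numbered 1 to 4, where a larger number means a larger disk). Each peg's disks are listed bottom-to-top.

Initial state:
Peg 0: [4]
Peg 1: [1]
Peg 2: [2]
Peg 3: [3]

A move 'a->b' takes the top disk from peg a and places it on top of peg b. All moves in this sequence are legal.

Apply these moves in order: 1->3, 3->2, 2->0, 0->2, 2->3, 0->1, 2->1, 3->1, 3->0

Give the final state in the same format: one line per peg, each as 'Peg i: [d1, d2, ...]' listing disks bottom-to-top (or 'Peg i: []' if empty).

Answer: Peg 0: [3]
Peg 1: [4, 2, 1]
Peg 2: []
Peg 3: []

Derivation:
After move 1 (1->3):
Peg 0: [4]
Peg 1: []
Peg 2: [2]
Peg 3: [3, 1]

After move 2 (3->2):
Peg 0: [4]
Peg 1: []
Peg 2: [2, 1]
Peg 3: [3]

After move 3 (2->0):
Peg 0: [4, 1]
Peg 1: []
Peg 2: [2]
Peg 3: [3]

After move 4 (0->2):
Peg 0: [4]
Peg 1: []
Peg 2: [2, 1]
Peg 3: [3]

After move 5 (2->3):
Peg 0: [4]
Peg 1: []
Peg 2: [2]
Peg 3: [3, 1]

After move 6 (0->1):
Peg 0: []
Peg 1: [4]
Peg 2: [2]
Peg 3: [3, 1]

After move 7 (2->1):
Peg 0: []
Peg 1: [4, 2]
Peg 2: []
Peg 3: [3, 1]

After move 8 (3->1):
Peg 0: []
Peg 1: [4, 2, 1]
Peg 2: []
Peg 3: [3]

After move 9 (3->0):
Peg 0: [3]
Peg 1: [4, 2, 1]
Peg 2: []
Peg 3: []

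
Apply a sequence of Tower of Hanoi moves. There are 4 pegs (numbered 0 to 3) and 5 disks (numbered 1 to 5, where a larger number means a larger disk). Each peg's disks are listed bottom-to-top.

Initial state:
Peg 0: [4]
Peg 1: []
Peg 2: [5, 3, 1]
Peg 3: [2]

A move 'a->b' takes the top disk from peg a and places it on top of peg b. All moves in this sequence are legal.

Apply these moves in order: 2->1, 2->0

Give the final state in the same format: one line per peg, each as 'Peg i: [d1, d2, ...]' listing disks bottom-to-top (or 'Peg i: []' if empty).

After move 1 (2->1):
Peg 0: [4]
Peg 1: [1]
Peg 2: [5, 3]
Peg 3: [2]

After move 2 (2->0):
Peg 0: [4, 3]
Peg 1: [1]
Peg 2: [5]
Peg 3: [2]

Answer: Peg 0: [4, 3]
Peg 1: [1]
Peg 2: [5]
Peg 3: [2]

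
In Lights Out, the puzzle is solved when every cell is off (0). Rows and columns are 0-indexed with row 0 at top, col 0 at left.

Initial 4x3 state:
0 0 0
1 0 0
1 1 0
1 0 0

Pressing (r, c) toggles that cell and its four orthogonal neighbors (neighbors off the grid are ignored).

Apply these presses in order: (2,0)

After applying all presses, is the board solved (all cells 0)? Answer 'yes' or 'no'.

Answer: yes

Derivation:
After press 1 at (2,0):
0 0 0
0 0 0
0 0 0
0 0 0

Lights still on: 0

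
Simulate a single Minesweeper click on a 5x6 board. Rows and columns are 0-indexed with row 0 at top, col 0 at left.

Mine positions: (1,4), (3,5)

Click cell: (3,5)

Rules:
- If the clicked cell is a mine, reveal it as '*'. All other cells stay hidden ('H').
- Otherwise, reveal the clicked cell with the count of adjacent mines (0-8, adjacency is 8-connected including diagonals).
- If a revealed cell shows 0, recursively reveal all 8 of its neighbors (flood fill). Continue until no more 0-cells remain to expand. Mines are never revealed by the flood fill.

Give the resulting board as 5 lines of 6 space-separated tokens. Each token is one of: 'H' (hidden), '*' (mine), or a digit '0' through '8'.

H H H H H H
H H H H H H
H H H H H H
H H H H H *
H H H H H H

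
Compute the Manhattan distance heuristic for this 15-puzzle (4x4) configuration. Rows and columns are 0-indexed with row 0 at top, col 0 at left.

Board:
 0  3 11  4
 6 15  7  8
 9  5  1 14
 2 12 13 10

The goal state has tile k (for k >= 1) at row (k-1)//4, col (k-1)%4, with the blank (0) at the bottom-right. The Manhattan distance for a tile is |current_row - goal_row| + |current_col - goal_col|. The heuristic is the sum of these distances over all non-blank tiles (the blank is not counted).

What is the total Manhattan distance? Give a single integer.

Answer: 28

Derivation:
Tile 3: (0,1)->(0,2) = 1
Tile 11: (0,2)->(2,2) = 2
Tile 4: (0,3)->(0,3) = 0
Tile 6: (1,0)->(1,1) = 1
Tile 15: (1,1)->(3,2) = 3
Tile 7: (1,2)->(1,2) = 0
Tile 8: (1,3)->(1,3) = 0
Tile 9: (2,0)->(2,0) = 0
Tile 5: (2,1)->(1,0) = 2
Tile 1: (2,2)->(0,0) = 4
Tile 14: (2,3)->(3,1) = 3
Tile 2: (3,0)->(0,1) = 4
Tile 12: (3,1)->(2,3) = 3
Tile 13: (3,2)->(3,0) = 2
Tile 10: (3,3)->(2,1) = 3
Sum: 1 + 2 + 0 + 1 + 3 + 0 + 0 + 0 + 2 + 4 + 3 + 4 + 3 + 2 + 3 = 28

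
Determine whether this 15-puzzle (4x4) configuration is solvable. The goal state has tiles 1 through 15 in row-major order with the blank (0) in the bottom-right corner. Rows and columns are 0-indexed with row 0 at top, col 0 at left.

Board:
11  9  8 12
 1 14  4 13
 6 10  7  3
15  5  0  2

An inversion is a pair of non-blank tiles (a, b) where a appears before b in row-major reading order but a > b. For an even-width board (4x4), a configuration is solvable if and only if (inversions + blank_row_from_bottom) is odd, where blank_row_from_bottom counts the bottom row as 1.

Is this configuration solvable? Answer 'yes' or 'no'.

Inversions: 63
Blank is in row 3 (0-indexed from top), which is row 1 counting from the bottom (bottom = 1).
63 + 1 = 64, which is even, so the puzzle is not solvable.

Answer: no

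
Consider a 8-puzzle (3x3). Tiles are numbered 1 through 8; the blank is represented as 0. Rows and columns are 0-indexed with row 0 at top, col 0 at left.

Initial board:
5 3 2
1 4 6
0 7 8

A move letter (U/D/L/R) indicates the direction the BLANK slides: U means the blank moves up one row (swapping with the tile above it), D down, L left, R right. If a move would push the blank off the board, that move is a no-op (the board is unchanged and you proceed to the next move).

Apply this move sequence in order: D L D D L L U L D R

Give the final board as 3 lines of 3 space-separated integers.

After move 1 (D):
5 3 2
1 4 6
0 7 8

After move 2 (L):
5 3 2
1 4 6
0 7 8

After move 3 (D):
5 3 2
1 4 6
0 7 8

After move 4 (D):
5 3 2
1 4 6
0 7 8

After move 5 (L):
5 3 2
1 4 6
0 7 8

After move 6 (L):
5 3 2
1 4 6
0 7 8

After move 7 (U):
5 3 2
0 4 6
1 7 8

After move 8 (L):
5 3 2
0 4 6
1 7 8

After move 9 (D):
5 3 2
1 4 6
0 7 8

After move 10 (R):
5 3 2
1 4 6
7 0 8

Answer: 5 3 2
1 4 6
7 0 8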